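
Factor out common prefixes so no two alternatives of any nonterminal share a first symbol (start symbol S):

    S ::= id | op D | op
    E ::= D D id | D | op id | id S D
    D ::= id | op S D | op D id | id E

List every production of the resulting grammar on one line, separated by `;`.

S has alternatives sharing prefix 'op': factor to S → op S' with S' → D | ε.
E has alternatives sharing prefix 'D': factor to E → D E' with E' → D id | ε.
D has alternatives sharing prefix 'id': factor to D → id D' with D' → ε | E.
D has alternatives sharing prefix 'op': factor to D → op D'' with D'' → S D | D id.

S ::= id | op S'; E ::= op id | id S D | D E'; D ::= id D' | op D''; S' ::= D | ε; E' ::= D id | ε; D' ::= ε | E; D'' ::= S D | D id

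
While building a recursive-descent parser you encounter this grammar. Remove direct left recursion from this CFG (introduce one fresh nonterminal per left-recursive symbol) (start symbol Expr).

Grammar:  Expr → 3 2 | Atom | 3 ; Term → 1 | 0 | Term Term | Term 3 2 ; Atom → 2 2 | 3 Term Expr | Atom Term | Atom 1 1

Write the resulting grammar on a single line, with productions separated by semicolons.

Expr → 3 2 | Atom | 3; Term → 1 Term1 | 0 Term1; Atom → 2 2 Atom1 | 3 Term Expr Atom1; Term1 → Term Term1 | 3 2 Term1 | eps; Atom1 → Term Atom1 | 1 1 Atom1 | eps

Term, Atom are directly left-recursive.
For Term: α = {Term, 3 2}, β = {1, 0}. Rewrite as Term → β Term1 and Term1 → α Term1 | ε.
For Atom: α = {Term, 1 1}, β = {2 2, 3 Term Expr}. Rewrite as Atom → β Atom1 and Atom1 → α Atom1 | ε.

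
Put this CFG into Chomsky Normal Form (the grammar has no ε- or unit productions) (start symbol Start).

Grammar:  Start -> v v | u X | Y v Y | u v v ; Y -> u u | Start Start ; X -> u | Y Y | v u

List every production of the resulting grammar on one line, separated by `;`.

Start -> X1 X1 | X2 X | Y Y1 | X2 Y2; Y -> X2 X2 | Start Start; X -> u | Y Y | X1 X2; X1 -> v; X2 -> u; Y1 -> X1 Y; Y2 -> X1 X1

Introduce a nonterminal for each terminal appearing in a rule of length ≥ 2: X1 → v, X2 → u.
Binarize each right-hand side of length ≥ 3 by chaining fresh nonterminals (Y1, Y2, …): affected rules were Start → Y X1 Y; Start → X2 X1 X1.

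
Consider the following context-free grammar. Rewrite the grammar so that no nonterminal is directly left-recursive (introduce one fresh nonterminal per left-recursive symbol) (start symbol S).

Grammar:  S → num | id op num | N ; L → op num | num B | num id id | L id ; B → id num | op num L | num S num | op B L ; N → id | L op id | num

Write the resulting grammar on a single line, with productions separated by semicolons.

S → num | id op num | N; L → op num L' | num B L' | num id id L'; B → id num | op num L | num S num | op B L; N → id | L op id | num; L' → id L' | ε

L is directly left-recursive.
For L: α = {id}, β = {op num, num B, num id id}. Rewrite as L → β L' and L' → α L' | ε.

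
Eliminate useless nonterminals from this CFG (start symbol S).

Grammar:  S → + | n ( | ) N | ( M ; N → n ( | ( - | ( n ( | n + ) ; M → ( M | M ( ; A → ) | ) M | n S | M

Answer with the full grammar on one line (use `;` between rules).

S → + | n ( | ) N; N → n ( | ( - | ( n ( | n + )

Generating nonterminals: {A, N, S}.
Reachable from S after that: {N, S}.
Removed useless symbols: {A, M} and every production mentioning them.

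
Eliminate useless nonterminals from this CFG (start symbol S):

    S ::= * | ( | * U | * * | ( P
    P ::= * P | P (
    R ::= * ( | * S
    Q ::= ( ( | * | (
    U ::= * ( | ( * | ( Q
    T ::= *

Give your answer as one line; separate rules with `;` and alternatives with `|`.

S ::= * | ( | * U | * *; Q ::= ( ( | * | (; U ::= * ( | ( * | ( Q

Generating nonterminals: {Q, R, S, T, U}.
Reachable from S after that: {Q, S, U}.
Removed useless symbols: {P, R, T} and every production mentioning them.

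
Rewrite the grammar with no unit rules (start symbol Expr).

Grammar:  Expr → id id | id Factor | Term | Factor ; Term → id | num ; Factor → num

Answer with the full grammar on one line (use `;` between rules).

Expr → id | num | id id | id Factor; Term → id | num; Factor → num

Unit pairs: Expr ⇒* {Factor, Term}.
Replace each nonterminal's rules with the union of the non-unit rules of every nonterminal it unit-derives.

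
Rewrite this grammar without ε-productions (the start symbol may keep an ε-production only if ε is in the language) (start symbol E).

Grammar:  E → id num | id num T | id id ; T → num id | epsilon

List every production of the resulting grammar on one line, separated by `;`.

E → id num | id num T | id id; T → num id

Nullable nonterminals: {T}.
ε ∉ L(G), so no ε-production is kept.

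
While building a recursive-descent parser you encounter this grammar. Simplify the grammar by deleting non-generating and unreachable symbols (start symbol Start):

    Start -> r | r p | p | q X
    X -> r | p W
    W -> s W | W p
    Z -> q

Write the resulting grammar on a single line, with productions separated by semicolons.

Start -> r | r p | p | q X; X -> r

Generating nonterminals: {Start, X, Z}.
Reachable from Start after that: {Start, X}.
Removed useless symbols: {W, Z} and every production mentioning them.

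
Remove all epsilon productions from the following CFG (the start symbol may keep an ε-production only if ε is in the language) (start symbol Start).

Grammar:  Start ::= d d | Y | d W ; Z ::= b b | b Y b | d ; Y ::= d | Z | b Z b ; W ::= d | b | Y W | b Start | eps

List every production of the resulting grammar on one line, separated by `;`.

Start ::= d d | Y | d W | d; Z ::= b b | b Y b | d; Y ::= d | Z | b Z b; W ::= d | b | Y W | Y | b Start

Nullable nonterminals: {W}.
ε ∉ L(G), so no ε-production is kept.
Expand every rule over subsets of its nullable positions: Start → d W gives d W | d. W → Y W gives Y W | Y.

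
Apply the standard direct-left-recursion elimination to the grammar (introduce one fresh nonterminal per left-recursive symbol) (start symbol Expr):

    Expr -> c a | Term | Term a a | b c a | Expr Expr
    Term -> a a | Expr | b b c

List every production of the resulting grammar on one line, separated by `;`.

Left recursion appears on Expr.
For Expr: α = {Expr}, β = {c a, Term, Term a a, b c a}. Rewrite as Expr → β Expr1 and Expr1 → α Expr1 | ε.

Expr -> c a Expr1 | Term Expr1 | Term a a Expr1 | b c a Expr1; Term -> a a | Expr | b b c; Expr1 -> Expr Expr1 | ε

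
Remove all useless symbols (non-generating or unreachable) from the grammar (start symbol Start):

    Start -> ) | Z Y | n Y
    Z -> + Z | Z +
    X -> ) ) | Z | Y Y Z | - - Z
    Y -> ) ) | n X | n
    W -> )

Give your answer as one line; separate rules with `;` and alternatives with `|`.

Generating nonterminals: {Start, W, X, Y}.
Reachable from Start after that: {Start, X, Y}.
Removed useless symbols: {W, Z} and every production mentioning them.

Start -> ) | n Y; X -> ) ); Y -> ) ) | n X | n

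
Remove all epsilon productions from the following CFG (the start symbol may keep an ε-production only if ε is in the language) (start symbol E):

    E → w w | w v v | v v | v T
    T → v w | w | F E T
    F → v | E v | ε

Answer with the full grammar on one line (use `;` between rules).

E → w w | w v v | v v | v T; T → v w | w | F E T | E T; F → v | E v

Nullable nonterminals: {F}.
ε ∉ L(G), so no ε-production is kept.
Expand every rule over subsets of its nullable positions: T → F E T gives F E T | E T.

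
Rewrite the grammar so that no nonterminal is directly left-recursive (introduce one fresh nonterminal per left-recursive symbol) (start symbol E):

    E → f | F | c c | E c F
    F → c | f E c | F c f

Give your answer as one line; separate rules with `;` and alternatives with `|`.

E → f E' | F E' | c c E'; F → c F' | f E c F'; E' → c F E' | ε; F' → c f F' | ε

Left recursion appears on E, F.
For E: α = {c F}, β = {f, F, c c}. Rewrite as E → β E' and E' → α E' | ε.
For F: α = {c f}, β = {c, f E c}. Rewrite as F → β F' and F' → α F' | ε.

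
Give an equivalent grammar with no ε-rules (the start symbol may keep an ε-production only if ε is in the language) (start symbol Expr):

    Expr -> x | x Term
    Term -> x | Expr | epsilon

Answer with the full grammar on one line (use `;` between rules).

Expr -> x | x Term; Term -> x | Expr

Nullable nonterminals: {Term}.
ε ∉ L(G), so no ε-production is kept.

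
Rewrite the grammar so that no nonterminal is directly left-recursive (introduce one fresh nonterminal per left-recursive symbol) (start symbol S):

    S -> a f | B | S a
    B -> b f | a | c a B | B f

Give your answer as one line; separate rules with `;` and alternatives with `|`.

Left recursion appears on S, B.
For S: α = {a}, β = {a f, B}. Rewrite as S → β S' and S' → α S' | ε.
For B: α = {f}, β = {b f, a, c a B}. Rewrite as B → β B' and B' → α B' | ε.

S -> a f S' | B S'; B -> b f B' | a B' | c a B B'; S' -> a S' | ε; B' -> f B' | ε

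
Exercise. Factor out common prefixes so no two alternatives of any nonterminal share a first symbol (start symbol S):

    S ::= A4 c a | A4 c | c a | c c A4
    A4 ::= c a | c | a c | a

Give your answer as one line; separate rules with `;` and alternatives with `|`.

S has alternatives sharing prefix 'A4 c': factor to S → A4 c S' with S' → a | ε.
S has alternatives sharing prefix 'c': factor to S → c S'' with S'' → a | c A4.
A4 has alternatives sharing prefix 'c': factor to A4 → c A4' with A4' → a | ε.
A4 has alternatives sharing prefix 'a': factor to A4 → a A4'' with A4'' → c | ε.

S ::= A4 c S' | c S''; A4 ::= c A4' | a A4''; S' ::= a | epsilon; S'' ::= a | c A4; A4' ::= a | epsilon; A4'' ::= c | epsilon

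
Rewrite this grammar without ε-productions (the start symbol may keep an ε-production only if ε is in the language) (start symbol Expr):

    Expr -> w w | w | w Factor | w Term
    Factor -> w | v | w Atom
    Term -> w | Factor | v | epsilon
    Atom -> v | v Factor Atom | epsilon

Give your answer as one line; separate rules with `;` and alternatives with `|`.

Expr -> w w | w | w Factor | w Term; Factor -> w | v | w Atom; Term -> w | Factor | v; Atom -> v | v Factor Atom | v Factor

Nullable set = {Atom, Term}.
ε ∉ L(G), so no ε-production is kept.
For each production, add variants omitting each subset of nullable occurrences: Atom → v Factor Atom gives v Factor Atom | v Factor.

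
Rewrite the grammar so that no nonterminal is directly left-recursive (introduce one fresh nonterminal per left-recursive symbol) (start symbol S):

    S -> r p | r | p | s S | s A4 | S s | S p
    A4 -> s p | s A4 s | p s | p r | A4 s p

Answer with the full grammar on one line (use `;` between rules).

S -> r p S' | r S' | p S' | s S S' | s A4 S'; A4 -> s p A4' | s A4 s A4' | p s A4' | p r A4'; S' -> s S' | p S' | epsilon; A4' -> s p A4' | epsilon

Directly left-recursive nonterminals: S, A4.
For S: α = {s, p}, β = {r p, r, p, s S, s A4}. Rewrite as S → β S' and S' → α S' | ε.
For A4: α = {s p}, β = {s p, s A4 s, p s, p r}. Rewrite as A4 → β A4' and A4' → α A4' | ε.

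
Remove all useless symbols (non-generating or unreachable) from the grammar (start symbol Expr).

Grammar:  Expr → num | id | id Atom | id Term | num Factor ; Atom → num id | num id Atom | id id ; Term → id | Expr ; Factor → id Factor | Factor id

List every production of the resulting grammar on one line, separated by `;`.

Expr → num | id | id Atom | id Term; Atom → num id | num id Atom | id id; Term → id | Expr

Generating nonterminals: {Atom, Expr, Term}.
Reachable from Expr after that: {Atom, Expr, Term}.
Removed useless symbols: {Factor} and every production mentioning them.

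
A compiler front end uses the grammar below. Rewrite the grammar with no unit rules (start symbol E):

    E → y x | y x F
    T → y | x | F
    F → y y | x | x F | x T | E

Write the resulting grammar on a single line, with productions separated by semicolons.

E → y x | y x F; T → y x | y x F | y y | x | x F | x T | y; F → y x | y x F | y y | x | x F | x T

Unit pairs: F ⇒* {E}; T ⇒* {E, F}.
For every A with A ⇒* B via unit rules, add B's non-unit alternatives to A; then delete every rule of the form X → Y.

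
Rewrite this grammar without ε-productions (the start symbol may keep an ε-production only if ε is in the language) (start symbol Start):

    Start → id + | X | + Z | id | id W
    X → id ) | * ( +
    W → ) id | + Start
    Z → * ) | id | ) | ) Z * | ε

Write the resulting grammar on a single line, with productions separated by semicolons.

Nullable nonterminals: {Z}.
ε ∉ L(G), so no ε-production is kept.
Expand every rule over subsets of its nullable positions: Start → + Z gives + Z | +. Z → ) Z * gives ) Z * | ) *.

Start → id + | X | + Z | + | id | id W; X → id ) | * ( +; W → ) id | + Start; Z → * ) | id | ) | ) Z * | ) *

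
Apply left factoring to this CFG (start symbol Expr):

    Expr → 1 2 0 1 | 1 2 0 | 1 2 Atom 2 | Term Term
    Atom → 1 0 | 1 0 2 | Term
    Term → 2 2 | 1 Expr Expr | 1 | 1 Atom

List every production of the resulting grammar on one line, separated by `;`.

Expr → Term Term | 1 2 Expr1; Atom → Term | 1 0 Atom1; Term → 2 2 | 1 Term1; Expr1 → Atom 2 | 0 Expr11; Atom1 → ε | 2; Term1 → Expr Expr | ε | Atom; Expr11 → 1 | ε

Expr has alternatives sharing prefix '1 2': factor to Expr → 1 2 Expr1 with Expr1 → 0 1 | 0 | Atom 2.
Atom has alternatives sharing prefix '1 0': factor to Atom → 1 0 Atom1 with Atom1 → ε | 2.
Term has alternatives sharing prefix '1': factor to Term → 1 Term1 with Term1 → Expr Expr | ε | Atom.
Expr1 has alternatives sharing prefix '0': factor to Expr1 → 0 Expr11 with Expr11 → 1 | ε.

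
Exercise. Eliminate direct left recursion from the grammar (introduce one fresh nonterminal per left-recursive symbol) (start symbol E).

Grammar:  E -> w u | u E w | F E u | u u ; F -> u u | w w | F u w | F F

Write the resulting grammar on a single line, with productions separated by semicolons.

F is directly left-recursive.
For F: α = {u w, F}, β = {u u, w w}. Rewrite as F → β F' and F' → α F' | ε.

E -> w u | u E w | F E u | u u; F -> u u F' | w w F'; F' -> u w F' | F F' | ε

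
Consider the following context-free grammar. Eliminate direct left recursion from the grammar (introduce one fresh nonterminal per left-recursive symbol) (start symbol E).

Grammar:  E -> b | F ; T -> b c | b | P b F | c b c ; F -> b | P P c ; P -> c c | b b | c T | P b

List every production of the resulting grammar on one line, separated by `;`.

Left recursion appears on P.
For P: α = {b}, β = {c c, b b, c T}. Rewrite as P → β P' and P' → α P' | ε.

E -> b | F; T -> b c | b | P b F | c b c; F -> b | P P c; P -> c c P' | b b P' | c T P'; P' -> b P' | ε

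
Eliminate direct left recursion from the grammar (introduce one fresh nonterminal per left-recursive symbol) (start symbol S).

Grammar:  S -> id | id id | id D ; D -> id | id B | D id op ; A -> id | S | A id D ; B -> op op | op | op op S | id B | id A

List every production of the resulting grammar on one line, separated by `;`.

S -> id | id id | id D; D -> id D' | id B D'; A -> id A' | S A'; B -> op op | op | op op S | id B | id A; D' -> id op D' | ε; A' -> id D A' | ε

Directly left-recursive nonterminals: D, A.
For D: α = {id op}, β = {id, id B}. Rewrite as D → β D' and D' → α D' | ε.
For A: α = {id D}, β = {id, S}. Rewrite as A → β A' and A' → α A' | ε.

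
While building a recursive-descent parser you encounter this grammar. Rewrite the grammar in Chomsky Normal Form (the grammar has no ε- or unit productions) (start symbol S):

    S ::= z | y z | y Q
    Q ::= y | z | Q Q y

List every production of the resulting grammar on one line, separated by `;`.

S ::= z | X1 X2 | X1 Q; Q ::= y | z | Q Y1; X1 ::= y; X2 ::= z; Y1 ::= Q X1

Introduce a nonterminal for each terminal appearing in a rule of length ≥ 2: X1 → y, X2 → z.
Binarize each right-hand side of length ≥ 3 by chaining fresh nonterminals (Y1, Y2, …): affected rules were Q → Q Q X1.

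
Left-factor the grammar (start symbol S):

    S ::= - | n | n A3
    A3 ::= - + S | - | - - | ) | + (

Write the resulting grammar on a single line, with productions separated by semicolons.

S ::= - | n S'; A3 ::= ) | + ( | - A3'; S' ::= ε | A3; A3' ::= + S | ε | -

S has alternatives sharing prefix 'n': factor to S → n S' with S' → ε | A3.
A3 has alternatives sharing prefix '-': factor to A3 → - A3' with A3' → + S | ε | -.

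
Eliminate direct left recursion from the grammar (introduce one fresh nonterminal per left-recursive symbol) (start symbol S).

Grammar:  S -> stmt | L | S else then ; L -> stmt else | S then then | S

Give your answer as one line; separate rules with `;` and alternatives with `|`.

S -> stmt S' | L S'; L -> stmt else | S then then | S; S' -> else then S' | eps

Directly left-recursive nonterminal: S.
For S: α = {else then}, β = {stmt, L}. Rewrite as S → β S' and S' → α S' | ε.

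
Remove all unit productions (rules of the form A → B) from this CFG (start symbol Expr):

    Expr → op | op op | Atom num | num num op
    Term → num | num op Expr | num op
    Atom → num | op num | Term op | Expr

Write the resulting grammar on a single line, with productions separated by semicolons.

Expr → op | op op | Atom num | num num op; Term → num | num op Expr | num op; Atom → num | op num | Term op | op | op op | Atom num | num num op

Unit pairs: Atom ⇒* {Expr}.
For every A with A ⇒* B via unit rules, add B's non-unit alternatives to A; then delete every rule of the form X → Y.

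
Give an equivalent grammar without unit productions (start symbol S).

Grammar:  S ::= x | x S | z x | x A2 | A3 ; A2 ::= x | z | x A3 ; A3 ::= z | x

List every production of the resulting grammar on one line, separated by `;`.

Unit pairs: S ⇒* {A3}.
Replace each nonterminal's rules with the union of the non-unit rules of every nonterminal it unit-derives.

S ::= x | x S | z x | x A2 | z; A2 ::= x | z | x A3; A3 ::= z | x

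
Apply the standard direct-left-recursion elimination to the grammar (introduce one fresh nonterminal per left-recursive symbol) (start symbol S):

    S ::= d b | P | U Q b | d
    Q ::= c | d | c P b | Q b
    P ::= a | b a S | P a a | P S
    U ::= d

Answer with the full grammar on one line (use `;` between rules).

S ::= d b | P | U Q b | d; Q ::= c Q' | d Q' | c P b Q'; P ::= a P' | b a S P'; U ::= d; Q' ::= b Q' | ε; P' ::= a a P' | S P' | ε

Directly left-recursive nonterminals: Q, P.
For Q: α = {b}, β = {c, d, c P b}. Rewrite as Q → β Q' and Q' → α Q' | ε.
For P: α = {a a, S}, β = {a, b a S}. Rewrite as P → β P' and P' → α P' | ε.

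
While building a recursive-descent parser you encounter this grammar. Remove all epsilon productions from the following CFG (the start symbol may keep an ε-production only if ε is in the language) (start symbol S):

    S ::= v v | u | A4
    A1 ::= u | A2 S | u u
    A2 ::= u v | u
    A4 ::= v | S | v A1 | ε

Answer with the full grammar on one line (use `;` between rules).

The nullable symbols are {A4, S}.
ε ∈ L(G) since S is nullable, so keep S → ε.
Expand every rule over subsets of its nullable positions: A1 → A2 S gives A2 S | A2.

S ::= v v | u | A4 | ε; A1 ::= u | A2 S | A2 | u u; A2 ::= u v | u; A4 ::= v | S | v A1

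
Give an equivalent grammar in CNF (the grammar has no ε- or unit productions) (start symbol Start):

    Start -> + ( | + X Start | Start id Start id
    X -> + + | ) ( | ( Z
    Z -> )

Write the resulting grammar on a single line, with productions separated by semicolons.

Introduce a nonterminal for each terminal appearing in a rule of length ≥ 2: X1 → +, X2 → (, X3 → id, X4 → ).
Binarize each right-hand side of length ≥ 3 by chaining fresh nonterminals (Y1, Y2, …): affected rules were Start → X1 X Start; Start → Start X3 Start X3.

Start -> X1 X2 | X1 Y1 | Start Y2; X -> X1 X1 | X4 X2 | X2 Z; Z -> ); X1 -> +; X2 -> (; X3 -> id; X4 -> ); Y1 -> X Start; Y2 -> X3 Y3; Y3 -> Start X3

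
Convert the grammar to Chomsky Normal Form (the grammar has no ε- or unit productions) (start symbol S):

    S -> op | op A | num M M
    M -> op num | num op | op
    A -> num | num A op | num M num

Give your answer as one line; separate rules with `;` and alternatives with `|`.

S -> op | X1 A | X2 Y1; M -> X1 X2 | X2 X1 | op; A -> num | X2 Y2 | X2 Y3; X1 -> op; X2 -> num; Y1 -> M M; Y2 -> A X1; Y3 -> M X2

Introduce a nonterminal for each terminal appearing in a rule of length ≥ 2: X1 → op, X2 → num.
Binarize each right-hand side of length ≥ 3 by chaining fresh nonterminals (Y1, Y2, …): affected rules were S → X2 M M; A → X2 A X1; A → X2 M X2.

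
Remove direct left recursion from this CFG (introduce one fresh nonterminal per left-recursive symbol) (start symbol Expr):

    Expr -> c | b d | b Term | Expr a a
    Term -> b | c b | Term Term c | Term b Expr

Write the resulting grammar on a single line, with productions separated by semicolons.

Expr, Term are directly left-recursive.
For Expr: α = {a a}, β = {c, b d, b Term}. Rewrite as Expr → β Expr1 and Expr1 → α Expr1 | ε.
For Term: α = {Term c, b Expr}, β = {b, c b}. Rewrite as Term → β Term1 and Term1 → α Term1 | ε.

Expr -> c Expr1 | b d Expr1 | b Term Expr1; Term -> b Term1 | c b Term1; Expr1 -> a a Expr1 | ε; Term1 -> Term c Term1 | b Expr Term1 | ε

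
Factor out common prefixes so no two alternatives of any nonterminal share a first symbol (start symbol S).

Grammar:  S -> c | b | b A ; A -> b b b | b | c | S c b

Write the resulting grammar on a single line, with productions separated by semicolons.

S has alternatives sharing prefix 'b': factor to S → b S' with S' → ε | A.
A has alternatives sharing prefix 'b': factor to A → b A' with A' → b b | ε.

S -> c | b S'; A -> c | S c b | b A'; S' -> ε | A; A' -> b b | ε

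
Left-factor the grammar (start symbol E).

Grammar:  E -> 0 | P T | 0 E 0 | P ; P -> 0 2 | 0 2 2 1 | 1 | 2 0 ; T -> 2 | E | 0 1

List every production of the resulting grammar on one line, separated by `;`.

E has alternatives sharing prefix '0': factor to E → 0 E' with E' → ε | E 0.
E has alternatives sharing prefix 'P': factor to E → P E'' with E'' → T | ε.
P has alternatives sharing prefix '0 2': factor to P → 0 2 P' with P' → ε | 2 1.

E -> 0 E' | P E''; P -> 1 | 2 0 | 0 2 P'; T -> 2 | E | 0 1; E' -> ε | E 0; E'' -> T | ε; P' -> ε | 2 1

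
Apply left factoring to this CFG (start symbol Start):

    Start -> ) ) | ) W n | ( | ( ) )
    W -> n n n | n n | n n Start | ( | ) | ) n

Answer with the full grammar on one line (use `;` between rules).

Start -> ) Start1 | ( Start2; W -> ( | n n W1 | ) W2; Start1 -> ) | W n; Start2 -> ε | ) ); W1 -> n | ε | Start; W2 -> ε | n

Start has alternatives sharing prefix ')': factor to Start → ) Start1 with Start1 → ) | W n.
Start has alternatives sharing prefix '(': factor to Start → ( Start2 with Start2 → ε | ) ).
W has alternatives sharing prefix 'n n': factor to W → n n W1 with W1 → n | ε | Start.
W has alternatives sharing prefix ')': factor to W → ) W2 with W2 → ε | n.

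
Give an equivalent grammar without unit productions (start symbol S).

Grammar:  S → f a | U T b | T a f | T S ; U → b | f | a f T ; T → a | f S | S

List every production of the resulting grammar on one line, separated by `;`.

S → f a | U T b | T a f | T S; U → b | f | a f T; T → f a | U T b | T a f | T S | a | f S

Unit pairs: T ⇒* {S}.
For every A with A ⇒* B via unit rules, add B's non-unit alternatives to A; then delete every rule of the form X → Y.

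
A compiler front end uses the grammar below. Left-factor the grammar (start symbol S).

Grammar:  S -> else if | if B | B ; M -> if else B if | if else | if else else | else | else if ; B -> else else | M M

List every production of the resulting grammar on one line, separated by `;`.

S -> else if | if B | B; M -> if else M' | else M''; B -> else else | M M; M' -> B if | ε | else; M'' -> ε | if

M has alternatives sharing prefix 'if else': factor to M → if else M' with M' → B if | ε | else.
M has alternatives sharing prefix 'else': factor to M → else M'' with M'' → ε | if.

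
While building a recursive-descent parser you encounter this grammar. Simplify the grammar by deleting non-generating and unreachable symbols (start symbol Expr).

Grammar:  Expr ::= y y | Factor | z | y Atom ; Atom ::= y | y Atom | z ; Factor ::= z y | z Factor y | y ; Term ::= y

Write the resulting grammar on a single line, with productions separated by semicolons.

Generating nonterminals: {Atom, Expr, Factor, Term}.
Reachable from Expr after that: {Atom, Expr, Factor}.
Removed useless symbols: {Term} and every production mentioning them.

Expr ::= y y | Factor | z | y Atom; Atom ::= y | y Atom | z; Factor ::= z y | z Factor y | y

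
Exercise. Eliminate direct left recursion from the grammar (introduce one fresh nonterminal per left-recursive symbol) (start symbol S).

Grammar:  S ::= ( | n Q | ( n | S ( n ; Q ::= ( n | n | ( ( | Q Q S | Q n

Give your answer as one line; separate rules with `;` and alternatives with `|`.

S ::= ( S' | n Q S' | ( n S'; Q ::= ( n Q' | n Q' | ( ( Q'; S' ::= ( n S' | ε; Q' ::= Q S Q' | n Q' | ε

Left recursion appears on S, Q.
For S: α = {( n}, β = {(, n Q, ( n}. Rewrite as S → β S' and S' → α S' | ε.
For Q: α = {Q S, n}, β = {( n, n, ( (}. Rewrite as Q → β Q' and Q' → α Q' | ε.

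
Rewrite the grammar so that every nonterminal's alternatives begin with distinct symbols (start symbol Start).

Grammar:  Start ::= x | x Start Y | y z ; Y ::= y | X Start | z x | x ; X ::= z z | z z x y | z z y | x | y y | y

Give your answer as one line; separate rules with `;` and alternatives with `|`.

Start has alternatives sharing prefix 'x': factor to Start → x Start1 with Start1 → ε | Start Y.
X has alternatives sharing prefix 'z z': factor to X → z z X1 with X1 → ε | x y | y.
X has alternatives sharing prefix 'y': factor to X → y X2 with X2 → y | ε.

Start ::= y z | x Start1; Y ::= y | X Start | z x | x; X ::= x | z z X1 | y X2; Start1 ::= ε | Start Y; X1 ::= ε | x y | y; X2 ::= y | ε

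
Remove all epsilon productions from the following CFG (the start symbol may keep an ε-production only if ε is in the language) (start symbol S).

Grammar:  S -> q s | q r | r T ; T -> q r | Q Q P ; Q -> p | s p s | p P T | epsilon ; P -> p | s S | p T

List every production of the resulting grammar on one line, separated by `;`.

S -> q s | q r | r T; T -> q r | Q Q P | Q P | P; Q -> p | s p s | p P T; P -> p | s S | p T

The nullable symbols are {Q}.
ε ∉ L(G), so no ε-production is kept.
For each production, add variants omitting each subset of nullable occurrences: T → Q Q P gives Q Q P | Q P | P.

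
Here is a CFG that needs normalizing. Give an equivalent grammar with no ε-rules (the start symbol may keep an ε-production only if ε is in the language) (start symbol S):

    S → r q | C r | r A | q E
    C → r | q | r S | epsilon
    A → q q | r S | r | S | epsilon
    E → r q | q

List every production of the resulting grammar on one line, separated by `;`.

The nullable symbols are {A, C}.
ε ∉ L(G), so no ε-production is kept.
For each production, add variants omitting each subset of nullable occurrences: S → C r gives C r | r.

S → r q | C r | r | r A | q E; C → r | q | r S; A → q q | r S | r | S; E → r q | q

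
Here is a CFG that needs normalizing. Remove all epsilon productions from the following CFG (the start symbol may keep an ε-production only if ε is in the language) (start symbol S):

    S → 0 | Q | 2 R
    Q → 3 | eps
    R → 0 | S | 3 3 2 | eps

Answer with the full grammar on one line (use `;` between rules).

S → 0 | Q | 2 R | 2 | eps; Q → 3; R → 0 | S | 3 3 2

The nullable symbols are {Q, R, S}.
ε ∈ L(G) since S is nullable, so keep S → ε.
Add the nullable-subset variants: S → 2 R gives 2 R | 2.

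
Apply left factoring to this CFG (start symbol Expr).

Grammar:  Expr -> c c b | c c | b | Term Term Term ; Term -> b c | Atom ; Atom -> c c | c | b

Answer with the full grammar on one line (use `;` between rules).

Expr -> b | Term Term Term | c c Expr1; Term -> b c | Atom; Atom -> b | c Atom1; Expr1 -> b | ε; Atom1 -> c | ε

Expr has alternatives sharing prefix 'c c': factor to Expr → c c Expr1 with Expr1 → b | ε.
Atom has alternatives sharing prefix 'c': factor to Atom → c Atom1 with Atom1 → c | ε.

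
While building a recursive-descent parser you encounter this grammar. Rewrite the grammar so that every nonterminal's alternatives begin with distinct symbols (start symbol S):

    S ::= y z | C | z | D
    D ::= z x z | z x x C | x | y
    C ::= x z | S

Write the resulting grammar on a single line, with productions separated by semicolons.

D has alternatives sharing prefix 'z x': factor to D → z x D' with D' → z | x C.

S ::= y z | C | z | D; D ::= x | y | z x D'; C ::= x z | S; D' ::= z | x C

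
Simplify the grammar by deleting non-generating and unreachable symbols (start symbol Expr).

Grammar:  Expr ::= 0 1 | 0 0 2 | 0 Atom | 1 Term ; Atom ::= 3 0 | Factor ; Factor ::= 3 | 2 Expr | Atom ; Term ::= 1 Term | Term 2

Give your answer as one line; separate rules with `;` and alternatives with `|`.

Expr ::= 0 1 | 0 0 2 | 0 Atom; Atom ::= 3 0 | Factor; Factor ::= 3 | 2 Expr | Atom

Generating nonterminals: {Atom, Expr, Factor}.
Reachable from Expr after that: {Atom, Expr, Factor}.
Removed useless symbols: {Term} and every production mentioning them.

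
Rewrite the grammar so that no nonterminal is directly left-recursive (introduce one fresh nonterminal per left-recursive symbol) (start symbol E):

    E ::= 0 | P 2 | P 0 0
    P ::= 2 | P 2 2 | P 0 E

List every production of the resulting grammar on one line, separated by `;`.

E ::= 0 | P 2 | P 0 0; P ::= 2 P'; P' ::= 2 2 P' | 0 E P' | ε

Left recursion appears on P.
For P: α = {2 2, 0 E}, β = {2}. Rewrite as P → β P' and P' → α P' | ε.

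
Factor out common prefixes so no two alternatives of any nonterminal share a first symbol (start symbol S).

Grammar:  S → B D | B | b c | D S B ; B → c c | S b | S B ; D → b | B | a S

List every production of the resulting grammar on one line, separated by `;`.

S has alternatives sharing prefix 'B': factor to S → B S' with S' → D | ε.
B has alternatives sharing prefix 'S': factor to B → S B' with B' → b | B.

S → b c | D S B | B S'; B → c c | S B'; D → b | B | a S; S' → D | ε; B' → b | B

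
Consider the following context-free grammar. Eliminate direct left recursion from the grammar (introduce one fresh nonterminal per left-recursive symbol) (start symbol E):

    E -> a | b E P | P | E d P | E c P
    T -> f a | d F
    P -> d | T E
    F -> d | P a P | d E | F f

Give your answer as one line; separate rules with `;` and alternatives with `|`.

E -> a E' | b E P E' | P E'; T -> f a | d F; P -> d | T E; F -> d F' | P a P F' | d E F'; E' -> d P E' | c P E' | ε; F' -> f F' | ε

Left recursion appears on E, F.
For E: α = {d P, c P}, β = {a, b E P, P}. Rewrite as E → β E' and E' → α E' | ε.
For F: α = {f}, β = {d, P a P, d E}. Rewrite as F → β F' and F' → α F' | ε.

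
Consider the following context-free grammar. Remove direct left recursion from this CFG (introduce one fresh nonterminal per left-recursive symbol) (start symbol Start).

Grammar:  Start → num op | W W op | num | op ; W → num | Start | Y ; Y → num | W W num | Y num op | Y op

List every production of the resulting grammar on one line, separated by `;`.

Y is directly left-recursive.
For Y: α = {num op, op}, β = {num, W W num}. Rewrite as Y → β Y1 and Y1 → α Y1 | ε.

Start → num op | W W op | num | op; W → num | Start | Y; Y → num Y1 | W W num Y1; Y1 → num op Y1 | op Y1 | ε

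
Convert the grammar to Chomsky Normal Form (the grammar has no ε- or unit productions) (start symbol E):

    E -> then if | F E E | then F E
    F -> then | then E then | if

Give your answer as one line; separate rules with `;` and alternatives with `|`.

E -> X1 X2 | F Y1 | X1 Y2; F -> then | X1 Y3 | if; X1 -> then; X2 -> if; Y1 -> E E; Y2 -> F E; Y3 -> E X1

Introduce a nonterminal for each terminal appearing in a rule of length ≥ 2: X1 → then, X2 → if.
Binarize each right-hand side of length ≥ 3 by chaining fresh nonterminals (Y1, Y2, …): affected rules were E → F E E; E → X1 F E; F → X1 E X1.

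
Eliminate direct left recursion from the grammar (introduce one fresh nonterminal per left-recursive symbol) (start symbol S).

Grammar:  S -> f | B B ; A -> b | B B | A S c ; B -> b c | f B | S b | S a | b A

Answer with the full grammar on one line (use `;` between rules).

S -> f | B B; A -> b A' | B B A'; B -> b c | f B | S b | S a | b A; A' -> S c A' | ε

A is directly left-recursive.
For A: α = {S c}, β = {b, B B}. Rewrite as A → β A' and A' → α A' | ε.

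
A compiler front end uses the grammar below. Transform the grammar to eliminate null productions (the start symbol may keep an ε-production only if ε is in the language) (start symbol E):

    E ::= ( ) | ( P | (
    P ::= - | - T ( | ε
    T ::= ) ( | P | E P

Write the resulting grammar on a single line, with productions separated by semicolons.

E ::= ( ) | ( P | (; P ::= - | - T ( | - (; T ::= ) ( | P | E P | E

The nullable symbols are {P, T}.
ε ∉ L(G), so no ε-production is kept.
Expand every rule over subsets of its nullable positions: E → ( P gives ( P | (. P → - T ( gives - T ( | - (. T → E P gives E P | E.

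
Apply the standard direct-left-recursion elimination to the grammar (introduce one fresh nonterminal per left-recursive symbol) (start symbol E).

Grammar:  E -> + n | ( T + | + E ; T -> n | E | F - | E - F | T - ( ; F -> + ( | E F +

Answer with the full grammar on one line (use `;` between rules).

Left recursion appears on T.
For T: α = {- (}, β = {n, E, F -, E - F}. Rewrite as T → β T' and T' → α T' | ε.

E -> + n | ( T + | + E; T -> n T' | E T' | F - T' | E - F T'; F -> + ( | E F +; T' -> - ( T' | ε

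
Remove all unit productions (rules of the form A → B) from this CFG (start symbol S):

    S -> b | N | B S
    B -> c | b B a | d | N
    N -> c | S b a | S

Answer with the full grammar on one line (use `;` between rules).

Unit pairs: B ⇒* {N, S}; N ⇒* {S}; S ⇒* {N}.
Replace each nonterminal's rules with the union of the non-unit rules of every nonterminal it unit-derives.

S -> b | B S | c | S b a; B -> c | b B a | d | b | B S | S b a; N -> b | B S | c | S b a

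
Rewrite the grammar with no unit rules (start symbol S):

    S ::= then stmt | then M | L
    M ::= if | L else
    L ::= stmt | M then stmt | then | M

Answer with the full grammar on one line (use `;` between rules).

S ::= stmt | M then stmt | then | then stmt | then M | if | L else; M ::= if | L else; L ::= stmt | M then stmt | then | if | L else

Unit pairs: L ⇒* {M}; S ⇒* {L, M}.
Replace each nonterminal's rules with the union of the non-unit rules of every nonterminal it unit-derives.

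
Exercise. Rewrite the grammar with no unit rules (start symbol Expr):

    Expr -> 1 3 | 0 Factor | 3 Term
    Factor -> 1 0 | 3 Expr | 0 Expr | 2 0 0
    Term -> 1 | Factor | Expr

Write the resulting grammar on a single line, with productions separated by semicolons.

Unit pairs: Term ⇒* {Expr, Factor}.
For every A with A ⇒* B via unit rules, add B's non-unit alternatives to A; then delete every rule of the form X → Y.

Expr -> 1 3 | 0 Factor | 3 Term; Factor -> 1 0 | 3 Expr | 0 Expr | 2 0 0; Term -> 1 | 1 0 | 3 Expr | 0 Expr | 2 0 0 | 1 3 | 0 Factor | 3 Term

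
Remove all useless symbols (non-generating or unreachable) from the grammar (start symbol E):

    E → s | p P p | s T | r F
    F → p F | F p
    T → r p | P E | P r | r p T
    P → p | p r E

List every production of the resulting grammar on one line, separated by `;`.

Generating nonterminals: {E, P, T}.
Reachable from E after that: {E, P, T}.
Removed useless symbols: {F} and every production mentioning them.

E → s | p P p | s T; T → r p | P E | P r | r p T; P → p | p r E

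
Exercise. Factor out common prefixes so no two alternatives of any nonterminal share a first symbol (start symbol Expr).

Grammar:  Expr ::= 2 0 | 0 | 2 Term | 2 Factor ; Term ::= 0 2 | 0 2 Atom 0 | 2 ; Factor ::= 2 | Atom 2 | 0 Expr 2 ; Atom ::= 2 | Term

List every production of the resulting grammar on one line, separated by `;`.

Expr has alternatives sharing prefix '2': factor to Expr → 2 Expr1 with Expr1 → 0 | Term | Factor.
Term has alternatives sharing prefix '0 2': factor to Term → 0 2 Term1 with Term1 → ε | Atom 0.

Expr ::= 0 | 2 Expr1; Term ::= 2 | 0 2 Term1; Factor ::= 2 | Atom 2 | 0 Expr 2; Atom ::= 2 | Term; Expr1 ::= 0 | Term | Factor; Term1 ::= ε | Atom 0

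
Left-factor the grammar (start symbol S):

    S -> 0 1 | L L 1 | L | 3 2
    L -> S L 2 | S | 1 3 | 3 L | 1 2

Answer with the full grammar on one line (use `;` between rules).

S -> 0 1 | 3 2 | L S'; L -> 3 L | S L' | 1 L''; S' -> L 1 | epsilon; L' -> L 2 | epsilon; L'' -> 3 | 2

S has alternatives sharing prefix 'L': factor to S → L S' with S' → L 1 | ε.
L has alternatives sharing prefix 'S': factor to L → S L' with L' → L 2 | ε.
L has alternatives sharing prefix '1': factor to L → 1 L'' with L'' → 3 | 2.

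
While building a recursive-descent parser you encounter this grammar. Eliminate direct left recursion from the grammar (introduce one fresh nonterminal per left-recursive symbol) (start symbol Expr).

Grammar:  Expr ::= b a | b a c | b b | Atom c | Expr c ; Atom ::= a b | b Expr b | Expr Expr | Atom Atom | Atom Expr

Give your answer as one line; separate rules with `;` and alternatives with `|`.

Expr ::= b a Expr1 | b a c Expr1 | b b Expr1 | Atom c Expr1; Atom ::= a b Atom1 | b Expr b Atom1 | Expr Expr Atom1; Expr1 ::= c Expr1 | ε; Atom1 ::= Atom Atom1 | Expr Atom1 | ε

Left recursion appears on Expr, Atom.
For Expr: α = {c}, β = {b a, b a c, b b, Atom c}. Rewrite as Expr → β Expr1 and Expr1 → α Expr1 | ε.
For Atom: α = {Atom, Expr}, β = {a b, b Expr b, Expr Expr}. Rewrite as Atom → β Atom1 and Atom1 → α Atom1 | ε.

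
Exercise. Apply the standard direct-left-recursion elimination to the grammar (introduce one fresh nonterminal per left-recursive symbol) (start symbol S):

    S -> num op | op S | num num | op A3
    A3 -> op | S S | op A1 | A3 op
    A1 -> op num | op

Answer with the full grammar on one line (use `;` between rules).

S -> num op | op S | num num | op A3; A3 -> op A3' | S S A3' | op A1 A3'; A1 -> op num | op; A3' -> op A3' | epsilon

A3 is directly left-recursive.
For A3: α = {op}, β = {op, S S, op A1}. Rewrite as A3 → β A3' and A3' → α A3' | ε.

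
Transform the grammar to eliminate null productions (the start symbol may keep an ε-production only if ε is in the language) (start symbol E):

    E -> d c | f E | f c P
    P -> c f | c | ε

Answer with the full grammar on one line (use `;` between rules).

E -> d c | f E | f c P | f c; P -> c f | c

The nullable symbols are {P}.
ε ∉ L(G), so no ε-production is kept.
For each production, add variants omitting each subset of nullable occurrences: E → f c P gives f c P | f c.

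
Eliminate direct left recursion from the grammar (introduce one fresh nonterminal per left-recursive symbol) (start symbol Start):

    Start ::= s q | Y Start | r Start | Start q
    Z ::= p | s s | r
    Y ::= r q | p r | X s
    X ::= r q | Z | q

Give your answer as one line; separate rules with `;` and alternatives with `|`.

Start is directly left-recursive.
For Start: α = {q}, β = {s q, Y Start, r Start}. Rewrite as Start → β Start1 and Start1 → α Start1 | ε.

Start ::= s q Start1 | Y Start Start1 | r Start Start1; Z ::= p | s s | r; Y ::= r q | p r | X s; X ::= r q | Z | q; Start1 ::= q Start1 | ε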